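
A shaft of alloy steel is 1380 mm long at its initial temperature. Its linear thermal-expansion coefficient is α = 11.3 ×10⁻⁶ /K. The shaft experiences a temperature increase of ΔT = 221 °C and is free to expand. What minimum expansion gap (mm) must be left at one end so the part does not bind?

3.45 mm

ΔL = α·L₀·ΔT = 11.3×10⁻⁶ × 1380 mm × 221.0 K = 3.45 mm.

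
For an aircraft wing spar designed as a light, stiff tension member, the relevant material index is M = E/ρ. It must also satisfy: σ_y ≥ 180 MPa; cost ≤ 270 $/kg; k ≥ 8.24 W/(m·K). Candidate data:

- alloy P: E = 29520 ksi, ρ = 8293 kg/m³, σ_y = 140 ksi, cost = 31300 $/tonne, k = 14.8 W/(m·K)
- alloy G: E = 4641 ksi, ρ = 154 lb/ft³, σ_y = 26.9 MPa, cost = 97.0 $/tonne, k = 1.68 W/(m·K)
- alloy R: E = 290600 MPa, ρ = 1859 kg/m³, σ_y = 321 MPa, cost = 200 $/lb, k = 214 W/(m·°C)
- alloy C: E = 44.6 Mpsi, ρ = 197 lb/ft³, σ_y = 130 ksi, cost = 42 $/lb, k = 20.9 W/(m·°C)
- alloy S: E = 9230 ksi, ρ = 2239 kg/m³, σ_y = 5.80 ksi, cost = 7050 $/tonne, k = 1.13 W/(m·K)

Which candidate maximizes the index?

alloy C

Screen on constraints: σ_y ≥ 180 MPa; cost ≤ 270 $/kg; k ≥ 8.24 W/(m·K). Survivors: alloy P, alloy C.
Putting every candidate on a common basis:
  alloy P: E = 203.5 GPa, ρ = 8293 kg/m³
  alloy C: E = 307.5 GPa, ρ = 3156 kg/m³
  alloy C: M = 97.4 MN·m/kg
  alloy P: M = 24.5 MN·m/kg
Alloy C ranks first.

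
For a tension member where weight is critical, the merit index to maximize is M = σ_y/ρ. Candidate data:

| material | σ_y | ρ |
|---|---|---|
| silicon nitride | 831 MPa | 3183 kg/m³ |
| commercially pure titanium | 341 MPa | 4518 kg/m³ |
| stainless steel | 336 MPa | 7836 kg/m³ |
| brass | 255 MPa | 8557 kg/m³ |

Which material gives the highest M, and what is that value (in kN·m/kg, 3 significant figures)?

silicon nitride, M = 261 kN·m/kg

Computing M directly (units already consistent):
  silicon nitride: M = 261 kN·m/kg
  commercially pure titanium: M = 75.5 kN·m/kg
  stainless steel: M = 42.9 kN·m/kg
  brass: M = 29.8 kN·m/kg
Silicon nitride has the largest M.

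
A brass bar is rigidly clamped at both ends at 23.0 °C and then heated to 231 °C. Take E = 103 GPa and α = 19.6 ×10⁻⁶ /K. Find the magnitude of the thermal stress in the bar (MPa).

420 MPa

ΔT = 208.0 K. Constrained thermal stress σ = E·α·ΔT = 103.0×10³ MPa × 19.6×10⁻⁶ × 208.0 = 420 MPa (compressive).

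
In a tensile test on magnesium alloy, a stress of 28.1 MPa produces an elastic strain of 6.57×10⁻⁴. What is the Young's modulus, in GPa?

E = σ/ε = 28.1 MPa / 6.57×10⁻⁴ = 42770 MPa = 42.8 GPa.

42.8 GPa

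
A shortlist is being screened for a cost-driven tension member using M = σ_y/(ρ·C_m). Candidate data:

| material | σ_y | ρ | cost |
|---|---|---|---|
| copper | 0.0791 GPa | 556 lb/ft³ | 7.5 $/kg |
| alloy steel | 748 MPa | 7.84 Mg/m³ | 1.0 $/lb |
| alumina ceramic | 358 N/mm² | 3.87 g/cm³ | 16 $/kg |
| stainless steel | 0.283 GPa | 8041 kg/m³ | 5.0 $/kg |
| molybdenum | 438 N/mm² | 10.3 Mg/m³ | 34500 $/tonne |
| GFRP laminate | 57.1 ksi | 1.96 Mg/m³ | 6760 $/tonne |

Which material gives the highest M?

In SI units:
  copper: σ_y = 79.10 MPa, ρ = 8906 kg/m³, cost = 7.500 $/kg
  alloy steel: σ_y = 748.0 MPa, ρ = 7840 kg/m³, cost = 2.205 $/kg
  alumina ceramic: σ_y = 358.0 MPa, ρ = 3870 kg/m³, cost = 16.00 $/kg
  stainless steel: σ_y = 283.0 MPa, ρ = 8041 kg/m³, cost = 5.000 $/kg
  molybdenum: σ_y = 438.0 MPa, ρ = 10300 kg/m³, cost = 34.50 $/kg
  GFRP laminate: σ_y = 393.7 MPa, ρ = 1960 kg/m³, cost = 6.760 $/kg
  alloy steel: M = 43.3 kN·m per $
  GFRP laminate: M = 29.7 kN·m per $
  stainless steel: M = 7.04 kN·m per $
  alumina ceramic: M = 5.78 kN·m per $
  molybdenum: M = 1.23 kN·m per $
  copper: M = 1.18 kN·m per $
Alloy steel has the largest M.

alloy steel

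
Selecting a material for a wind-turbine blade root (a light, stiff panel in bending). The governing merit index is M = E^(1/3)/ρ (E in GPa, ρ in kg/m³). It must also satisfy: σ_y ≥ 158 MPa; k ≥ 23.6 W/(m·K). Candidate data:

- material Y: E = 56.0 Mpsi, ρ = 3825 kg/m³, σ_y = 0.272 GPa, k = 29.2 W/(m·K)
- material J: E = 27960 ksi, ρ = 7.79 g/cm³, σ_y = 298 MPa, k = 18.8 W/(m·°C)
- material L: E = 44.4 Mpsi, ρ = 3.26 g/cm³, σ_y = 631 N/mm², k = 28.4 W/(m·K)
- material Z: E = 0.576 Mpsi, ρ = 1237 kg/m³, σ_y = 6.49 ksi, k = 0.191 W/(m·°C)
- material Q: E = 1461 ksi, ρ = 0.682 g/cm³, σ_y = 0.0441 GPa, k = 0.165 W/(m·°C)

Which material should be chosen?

Screen on constraints: σ_y ≥ 158 MPa; k ≥ 23.6 W/(m·K). Survivors: material Y, material L.
In SI units:
  material Y: E = 386.1 GPa, ρ = 3825 kg/m³
  material L: E = 306.1 GPa, ρ = 3260 kg/m³
  material L: M = 2.07×10⁻³
  material Y: M = 1.90×10⁻³
Highest index: material L.

material L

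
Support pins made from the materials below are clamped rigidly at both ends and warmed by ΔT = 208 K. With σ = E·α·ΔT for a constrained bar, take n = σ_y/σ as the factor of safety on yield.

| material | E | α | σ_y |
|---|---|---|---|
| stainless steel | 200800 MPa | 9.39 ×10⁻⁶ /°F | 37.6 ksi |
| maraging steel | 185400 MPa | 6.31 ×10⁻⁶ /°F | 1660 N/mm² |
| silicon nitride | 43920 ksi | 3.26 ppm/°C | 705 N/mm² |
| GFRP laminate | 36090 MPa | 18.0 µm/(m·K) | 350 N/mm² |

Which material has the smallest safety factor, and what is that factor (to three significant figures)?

In consistent units (E in GPa, α in ×10⁻⁶/K, σ_y in MPa):
  stainless steel: E = 200.8, α = 16.9, σ_y = 259.2 → σ = 706 MPa, n = 0.367
  maraging steel: E = 185.4, α = 11.4, σ_y = 1660 → σ = 438 MPa, n = 3.79
  silicon nitride: E = 302.8, α = 3.26, σ_y = 705.0 → σ = 205 MPa, n = 3.43
  GFRP laminate: E = 36.09, α = 18.0, σ_y = 350.0 → σ = 135 MPa, n = 2.59
The minimum is stainless steel at n = 0.367.

stainless steel, n = 0.367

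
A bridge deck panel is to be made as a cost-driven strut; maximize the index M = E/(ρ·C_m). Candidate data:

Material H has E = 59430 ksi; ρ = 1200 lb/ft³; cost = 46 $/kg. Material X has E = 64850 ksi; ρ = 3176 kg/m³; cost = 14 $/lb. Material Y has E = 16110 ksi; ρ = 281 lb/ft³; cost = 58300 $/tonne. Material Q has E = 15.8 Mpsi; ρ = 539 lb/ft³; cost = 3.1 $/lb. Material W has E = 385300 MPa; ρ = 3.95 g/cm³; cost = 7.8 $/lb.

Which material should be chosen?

Normalizing units and computing the index:
  material H: E = 409.8 GPa, ρ = 19220 kg/m³, cost = 46.00 $/kg
  material X: E = 447.1 GPa, ρ = 3176 kg/m³, cost = 30.86 $/kg
  material Y: E = 111.1 GPa, ρ = 4501 kg/m³, cost = 58.30 $/kg
  material Q: E = 108.9 GPa, ρ = 8634 kg/m³, cost = 6.834 $/kg
  material W: E = 385.3 GPa, ρ = 3950 kg/m³, cost = 17.20 $/kg
  material W: M = 5.67 MN·m per $
  material X: M = 4.56 MN·m per $
  material Q: M = 1.85 MN·m per $
  material H: M = 0.463 MN·m per $
  material Y: M = 0.423 MN·m per $
Highest index: material W.

material W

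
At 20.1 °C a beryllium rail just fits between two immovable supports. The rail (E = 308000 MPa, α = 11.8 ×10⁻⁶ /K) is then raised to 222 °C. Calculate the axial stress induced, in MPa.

734 MPa

E = 308000 MPa = 308.0 GPa.
ΔT = 201.9 K. Constrained thermal stress σ = E·α·ΔT = 308.0×10³ MPa × 11.8×10⁻⁶ × 201.9 = 734 MPa (compressive).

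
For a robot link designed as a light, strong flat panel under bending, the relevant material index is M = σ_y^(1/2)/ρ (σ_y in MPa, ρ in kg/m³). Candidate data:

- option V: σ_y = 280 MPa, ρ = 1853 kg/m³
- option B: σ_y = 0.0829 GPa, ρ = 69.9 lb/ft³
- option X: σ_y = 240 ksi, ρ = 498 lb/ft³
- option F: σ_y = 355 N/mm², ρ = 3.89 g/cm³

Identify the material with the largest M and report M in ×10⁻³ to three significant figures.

option V, M = 9.03×10⁻³

Normalizing units and computing the index:
  option V: σ_y = 280.0 MPa, ρ = 1853 kg/m³
  option B: σ_y = 82.90 MPa, ρ = 1120 kg/m³
  option X: σ_y = 1655 MPa, ρ = 7977 kg/m³
  option F: σ_y = 355.0 MPa, ρ = 3890 kg/m³
  option V: M = 9.03×10⁻³
  option B: M = 8.13×10⁻³
  option X: M = 5.10×10⁻³
  option F: M = 4.84×10⁻³
The maximum is for option V.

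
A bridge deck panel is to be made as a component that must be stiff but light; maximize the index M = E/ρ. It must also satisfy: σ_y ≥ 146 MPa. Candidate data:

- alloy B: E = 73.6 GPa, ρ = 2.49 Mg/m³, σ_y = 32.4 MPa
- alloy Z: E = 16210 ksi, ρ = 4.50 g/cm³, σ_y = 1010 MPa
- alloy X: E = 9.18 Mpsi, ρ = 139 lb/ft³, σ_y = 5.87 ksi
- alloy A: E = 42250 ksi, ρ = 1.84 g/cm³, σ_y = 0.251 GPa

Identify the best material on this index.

Screen on constraints: σ_y ≥ 146 MPa. Survivors: alloy Z, alloy A.
Putting every candidate on a common basis:
  alloy Z: E = 111.8 GPa, ρ = 4500 kg/m³
  alloy A: E = 291.3 GPa, ρ = 1840 kg/m³
  alloy A: M = 158 MN·m/kg
  alloy Z: M = 24.8 MN·m/kg
Highest index: alloy A.

alloy A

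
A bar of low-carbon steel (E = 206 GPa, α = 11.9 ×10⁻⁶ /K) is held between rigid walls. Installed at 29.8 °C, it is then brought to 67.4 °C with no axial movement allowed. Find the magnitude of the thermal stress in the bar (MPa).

ΔT = 37.60 K. Constrained thermal stress σ = E·α·ΔT = 206.0×10³ MPa × 11.9×10⁻⁶ × 37.60 = 92.2 MPa (compressive).

92.2 MPa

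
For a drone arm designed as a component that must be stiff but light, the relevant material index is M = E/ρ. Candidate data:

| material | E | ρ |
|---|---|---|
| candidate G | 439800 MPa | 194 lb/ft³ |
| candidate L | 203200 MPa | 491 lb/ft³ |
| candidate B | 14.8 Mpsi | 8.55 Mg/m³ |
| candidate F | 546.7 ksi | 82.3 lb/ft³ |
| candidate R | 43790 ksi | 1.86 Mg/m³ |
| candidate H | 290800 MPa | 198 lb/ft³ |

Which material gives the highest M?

Convert each candidate to consistent units, then evaluate M:
  candidate G: E = 439.8 GPa, ρ = 3108 kg/m³
  candidate L: E = 203.2 GPa, ρ = 7865 kg/m³
  candidate B: E = 102.0 GPa, ρ = 8550 kg/m³
  candidate F: E = 3.769 GPa, ρ = 1318 kg/m³
  candidate R: E = 301.9 GPa, ρ = 1860 kg/m³
  candidate H: E = 290.8 GPa, ρ = 3172 kg/m³
  candidate R: M = 162 MN·m/kg
  candidate G: M = 142 MN·m/kg
  candidate H: M = 91.7 MN·m/kg
  candidate L: M = 25.8 MN·m/kg
  candidate B: M = 11.9 MN·m/kg
  candidate F: M = 2.86 MN·m/kg
The maximum is for candidate R.

candidate R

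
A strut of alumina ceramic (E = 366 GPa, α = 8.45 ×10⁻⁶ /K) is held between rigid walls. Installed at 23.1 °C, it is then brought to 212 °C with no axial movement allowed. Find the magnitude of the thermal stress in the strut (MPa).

584 MPa

ΔT = 188.9 K. Constrained thermal stress σ = E·α·ΔT = 366.0×10³ MPa × 8.45×10⁻⁶ × 188.9 = 584 MPa (compressive).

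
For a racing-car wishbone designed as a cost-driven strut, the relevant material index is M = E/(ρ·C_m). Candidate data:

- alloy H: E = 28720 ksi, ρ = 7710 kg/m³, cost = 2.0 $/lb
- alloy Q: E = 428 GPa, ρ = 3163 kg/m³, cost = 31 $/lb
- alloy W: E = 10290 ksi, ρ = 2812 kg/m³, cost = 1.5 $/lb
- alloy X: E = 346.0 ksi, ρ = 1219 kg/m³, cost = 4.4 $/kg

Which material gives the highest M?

After converting to SI:
  alloy H: E = 198.0 GPa, ρ = 7710 kg/m³, cost = 4.409 $/kg
  alloy Q: E = 428.0 GPa, ρ = 3163 kg/m³, cost = 68.34 $/kg
  alloy W: E = 70.95 GPa, ρ = 2812 kg/m³, cost = 3.307 $/kg
  alloy X: E = 2.386 GPa, ρ = 1219 kg/m³, cost = 4.400 $/kg
  alloy W: M = 7.63 MN·m per $
  alloy H: M = 5.82 MN·m per $
  alloy Q: M = 1.98 MN·m per $
  alloy X: M = 0.445 MN·m per $
Alloy W ranks first.

alloy W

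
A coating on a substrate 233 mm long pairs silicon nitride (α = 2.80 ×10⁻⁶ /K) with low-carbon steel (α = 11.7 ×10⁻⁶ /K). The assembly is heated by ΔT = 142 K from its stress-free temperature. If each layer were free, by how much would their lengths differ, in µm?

Δα = |2.80 − 11.7|×10⁻⁶/K = 8.90×10⁻⁶/K.
ΔL_mismatch = Δα·L·ΔT = 8.90×10⁻⁶ × 233.0 mm × 142.0 K = 294 µm.

294 µm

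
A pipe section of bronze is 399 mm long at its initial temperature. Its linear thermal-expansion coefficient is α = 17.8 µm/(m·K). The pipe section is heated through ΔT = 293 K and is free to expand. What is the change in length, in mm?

ΔL = α·L₀·ΔT = 17.8×10⁻⁶ × 399 mm × 293.0 K = 2.08 mm.

2.08 mm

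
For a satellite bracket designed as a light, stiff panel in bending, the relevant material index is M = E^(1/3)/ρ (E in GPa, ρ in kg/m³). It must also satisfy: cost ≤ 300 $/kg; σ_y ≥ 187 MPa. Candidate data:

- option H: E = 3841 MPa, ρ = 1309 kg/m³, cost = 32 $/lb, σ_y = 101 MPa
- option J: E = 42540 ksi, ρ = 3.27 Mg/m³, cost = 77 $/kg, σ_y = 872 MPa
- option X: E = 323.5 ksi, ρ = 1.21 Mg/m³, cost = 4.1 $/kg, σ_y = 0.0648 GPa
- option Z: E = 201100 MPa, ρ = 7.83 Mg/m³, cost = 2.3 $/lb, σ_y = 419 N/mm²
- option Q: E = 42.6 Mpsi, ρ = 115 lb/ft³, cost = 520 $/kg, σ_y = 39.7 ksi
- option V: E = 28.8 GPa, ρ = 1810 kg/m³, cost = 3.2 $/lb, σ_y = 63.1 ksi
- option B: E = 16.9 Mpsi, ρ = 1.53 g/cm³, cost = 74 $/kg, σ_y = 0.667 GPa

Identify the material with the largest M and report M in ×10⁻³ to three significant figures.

option B, M = 3.19×10⁻³

Screen on constraints: cost ≤ 300 $/kg; σ_y ≥ 187 MPa. Survivors: option J, option Z, option V, option B.
Putting every candidate on a common basis:
  option J: E = 293.3 GPa, ρ = 3270 kg/m³
  option Z: E = 201.1 GPa, ρ = 7830 kg/m³
  option V: E = 28.80 GPa, ρ = 1810 kg/m³
  option B: E = 116.5 GPa, ρ = 1530 kg/m³
  option B: M = 3.19×10⁻³
  option J: M = 2.03×10⁻³
  option V: M = 1.69×10⁻³
  option Z: M = 0.748×10⁻³
Highest index: option B.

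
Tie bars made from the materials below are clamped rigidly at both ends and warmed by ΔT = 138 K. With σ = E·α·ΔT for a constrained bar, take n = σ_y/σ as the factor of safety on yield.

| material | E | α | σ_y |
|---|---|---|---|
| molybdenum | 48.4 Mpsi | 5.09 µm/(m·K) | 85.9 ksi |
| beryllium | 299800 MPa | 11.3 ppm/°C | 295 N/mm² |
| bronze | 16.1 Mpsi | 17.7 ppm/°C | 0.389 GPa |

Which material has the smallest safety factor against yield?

beryllium

Converting E to GPa, α to ×10⁻⁶/K, σ_y to MPa, then σ and n for each:
  molybdenum: E = 333.7, α = 5.09, σ_y = 592.3 → σ = 234 MPa, n = 2.53
  beryllium: E = 299.8, α = 11.3, σ_y = 295.0 → σ = 468 MPa, n = 0.631
  bronze: E = 111.0, α = 17.7, σ_y = 389.0 → σ = 271 MPa, n = 1.43
Beryllium has the lowest safety factor, n = 0.631.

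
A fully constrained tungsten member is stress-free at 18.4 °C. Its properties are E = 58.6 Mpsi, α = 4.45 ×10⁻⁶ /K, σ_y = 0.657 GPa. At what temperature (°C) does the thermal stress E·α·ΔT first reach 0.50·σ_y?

201 °C

E = 58.6 Mpsi = 404.0 GPa.
σ_y = 0.657 GPa = 657.0 MPa.
E·α·ΔT = 328.5 MPa ⇒ ΔT = 328.5 / (404.0×10³ × 4.45×10⁻⁶) = 182.7 K.
T = 18.4 + 182.7 = 201.1 °C.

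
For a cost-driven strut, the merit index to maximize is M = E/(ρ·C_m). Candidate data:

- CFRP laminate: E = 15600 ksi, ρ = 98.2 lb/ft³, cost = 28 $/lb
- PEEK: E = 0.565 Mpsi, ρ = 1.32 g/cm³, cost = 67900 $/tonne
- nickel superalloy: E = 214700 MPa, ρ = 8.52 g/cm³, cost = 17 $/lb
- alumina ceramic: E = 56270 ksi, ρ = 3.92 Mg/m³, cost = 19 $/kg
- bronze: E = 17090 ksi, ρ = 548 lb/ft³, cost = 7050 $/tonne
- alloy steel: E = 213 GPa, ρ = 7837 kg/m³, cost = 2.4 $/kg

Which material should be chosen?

Normalizing units and computing the index:
  CFRP laminate: E = 107.6 GPa, ρ = 1573 kg/m³, cost = 61.73 $/kg
  PEEK: E = 3.896 GPa, ρ = 1320 kg/m³, cost = 67.90 $/kg
  nickel superalloy: E = 214.7 GPa, ρ = 8520 kg/m³, cost = 37.48 $/kg
  alumina ceramic: E = 388.0 GPa, ρ = 3920 kg/m³, cost = 19.00 $/kg
  bronze: E = 117.8 GPa, ρ = 8778 kg/m³, cost = 7.050 $/kg
  alloy steel: E = 213.0 GPa, ρ = 7837 kg/m³, cost = 2.400 $/kg
  alloy steel: M = 11.3 MN·m per $
  alumina ceramic: M = 5.21 MN·m per $
  bronze: M = 1.90 MN·m per $
  CFRP laminate: M = 1.11 MN·m per $
  nickel superalloy: M = 0.672 MN·m per $
  PEEK: M = 0.0435 MN·m per $
Alloy steel has the largest M.

alloy steel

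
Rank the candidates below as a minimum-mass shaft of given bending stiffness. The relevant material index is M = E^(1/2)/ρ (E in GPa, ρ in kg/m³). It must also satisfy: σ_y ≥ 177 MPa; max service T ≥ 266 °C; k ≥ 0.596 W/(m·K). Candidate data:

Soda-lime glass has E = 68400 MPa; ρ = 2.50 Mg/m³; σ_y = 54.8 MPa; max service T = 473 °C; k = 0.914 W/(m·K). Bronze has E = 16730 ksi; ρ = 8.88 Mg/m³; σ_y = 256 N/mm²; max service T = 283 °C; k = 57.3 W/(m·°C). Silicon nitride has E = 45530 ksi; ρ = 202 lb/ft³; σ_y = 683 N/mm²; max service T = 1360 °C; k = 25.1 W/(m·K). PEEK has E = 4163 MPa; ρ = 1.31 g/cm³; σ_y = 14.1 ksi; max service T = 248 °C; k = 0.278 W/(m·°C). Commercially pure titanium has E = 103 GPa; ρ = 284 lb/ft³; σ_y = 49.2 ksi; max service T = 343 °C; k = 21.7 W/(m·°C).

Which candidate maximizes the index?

silicon nitride

Screen on constraints: σ_y ≥ 177 MPa; max service T ≥ 266 °C; k ≥ 0.596 W/(m·K). Survivors: bronze, silicon nitride, commercially pure titanium.
Putting every candidate on a common basis:
  bronze: E = 115.3 GPa, ρ = 8880 kg/m³
  silicon nitride: E = 313.9 GPa, ρ = 3236 kg/m³
  commercially pure titanium: E = 103.0 GPa, ρ = 4549 kg/m³
  silicon nitride: M = 5.48×10⁻³
  commercially pure titanium: M = 2.23×10⁻³
  bronze: M = 1.21×10⁻³
Highest index: silicon nitride.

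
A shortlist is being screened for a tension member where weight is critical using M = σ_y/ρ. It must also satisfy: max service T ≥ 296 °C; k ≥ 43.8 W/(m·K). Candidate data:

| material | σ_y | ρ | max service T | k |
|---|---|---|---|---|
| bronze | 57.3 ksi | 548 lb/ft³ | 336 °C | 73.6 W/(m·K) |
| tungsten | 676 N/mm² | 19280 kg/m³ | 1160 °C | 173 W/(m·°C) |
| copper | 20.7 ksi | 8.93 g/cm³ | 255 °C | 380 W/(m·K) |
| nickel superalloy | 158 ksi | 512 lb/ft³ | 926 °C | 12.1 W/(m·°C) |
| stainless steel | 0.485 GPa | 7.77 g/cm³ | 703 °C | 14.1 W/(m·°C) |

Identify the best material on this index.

Screen on constraints: max service T ≥ 296 °C; k ≥ 43.8 W/(m·K). Survivors: bronze, tungsten.
Convert each candidate to consistent units, then evaluate M:
  bronze: σ_y = 395.1 MPa, ρ = 8778 kg/m³
  tungsten: σ_y = 676.0 MPa, ρ = 19280 kg/m³
  bronze: M = 45.0 kN·m/kg
  tungsten: M = 35.1 kN·m/kg
Bronze ranks first.

bronze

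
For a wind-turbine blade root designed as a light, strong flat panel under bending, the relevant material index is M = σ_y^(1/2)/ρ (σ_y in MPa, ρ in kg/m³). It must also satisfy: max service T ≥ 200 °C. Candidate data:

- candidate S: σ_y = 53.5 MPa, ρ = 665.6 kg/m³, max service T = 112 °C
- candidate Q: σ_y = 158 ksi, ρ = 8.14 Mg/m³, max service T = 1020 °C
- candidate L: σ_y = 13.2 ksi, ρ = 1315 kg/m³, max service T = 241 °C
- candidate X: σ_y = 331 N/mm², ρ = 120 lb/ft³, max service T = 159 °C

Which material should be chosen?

Screen on constraints: max service T ≥ 200 °C. Survivors: candidate Q, candidate L.
Convert each candidate to consistent units, then evaluate M:
  candidate Q: σ_y = 1089 MPa, ρ = 8140 kg/m³
  candidate L: σ_y = 91.01 MPa, ρ = 1315 kg/m³
  candidate L: M = 7.25×10⁻³
  candidate Q: M = 4.05×10⁻³
Candidate L has the largest M.

candidate L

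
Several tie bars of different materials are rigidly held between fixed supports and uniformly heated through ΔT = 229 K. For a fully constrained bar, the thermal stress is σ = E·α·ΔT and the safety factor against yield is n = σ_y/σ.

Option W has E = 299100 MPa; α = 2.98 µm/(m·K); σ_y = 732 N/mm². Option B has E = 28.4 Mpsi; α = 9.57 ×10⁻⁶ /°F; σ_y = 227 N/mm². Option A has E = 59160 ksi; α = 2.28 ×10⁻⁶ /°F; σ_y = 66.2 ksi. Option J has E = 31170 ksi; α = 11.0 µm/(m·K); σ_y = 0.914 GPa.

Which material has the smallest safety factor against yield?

option B

Converting E to GPa, α to ×10⁻⁶/K, σ_y to MPa, then σ and n for each:
  option W: E = 299.1, α = 2.98, σ_y = 732.0 → σ = 204 MPa, n = 3.59
  option B: E = 195.8, α = 17.2, σ_y = 227.0 → σ = 772 MPa, n = 0.294
  option A: E = 407.9, α = 4.10, σ_y = 456.4 → σ = 383 MPa, n = 1.19
  option J: E = 214.9, α = 11.0, σ_y = 914.0 → σ = 541 MPa, n = 1.69
Smallest n: option B with n = 0.294.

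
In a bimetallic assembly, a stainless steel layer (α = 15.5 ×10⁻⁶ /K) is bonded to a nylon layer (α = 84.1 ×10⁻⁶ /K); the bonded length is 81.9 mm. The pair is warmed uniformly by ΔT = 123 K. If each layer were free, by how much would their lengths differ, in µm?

691 µm

Δα = |15.5 − 84.1|×10⁻⁶/K = 68.6×10⁻⁶/K.
ΔL_mismatch = Δα·L·ΔT = 68.6×10⁻⁶ × 81.9 mm × 123.0 K = 691 µm.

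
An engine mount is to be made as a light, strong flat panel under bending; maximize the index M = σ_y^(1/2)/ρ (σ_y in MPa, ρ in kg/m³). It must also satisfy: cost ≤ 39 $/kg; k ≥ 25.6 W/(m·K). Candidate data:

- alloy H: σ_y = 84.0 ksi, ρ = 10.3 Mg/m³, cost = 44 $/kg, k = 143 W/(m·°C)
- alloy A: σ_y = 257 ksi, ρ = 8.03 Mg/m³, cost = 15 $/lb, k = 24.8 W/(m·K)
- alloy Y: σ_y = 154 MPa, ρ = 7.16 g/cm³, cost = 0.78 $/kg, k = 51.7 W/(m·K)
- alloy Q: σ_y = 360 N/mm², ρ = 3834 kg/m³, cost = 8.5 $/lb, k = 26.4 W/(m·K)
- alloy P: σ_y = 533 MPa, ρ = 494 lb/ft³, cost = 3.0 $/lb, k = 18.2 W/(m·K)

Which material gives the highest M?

alloy Q

Screen on constraints: cost ≤ 39 $/kg; k ≥ 25.6 W/(m·K). Survivors: alloy Y, alloy Q.
After converting to SI:
  alloy Y: σ_y = 154.0 MPa, ρ = 7160 kg/m³
  alloy Q: σ_y = 360.0 MPa, ρ = 3834 kg/m³
  alloy Q: M = 4.95×10⁻³
  alloy Y: M = 1.73×10⁻³
Highest index: alloy Q.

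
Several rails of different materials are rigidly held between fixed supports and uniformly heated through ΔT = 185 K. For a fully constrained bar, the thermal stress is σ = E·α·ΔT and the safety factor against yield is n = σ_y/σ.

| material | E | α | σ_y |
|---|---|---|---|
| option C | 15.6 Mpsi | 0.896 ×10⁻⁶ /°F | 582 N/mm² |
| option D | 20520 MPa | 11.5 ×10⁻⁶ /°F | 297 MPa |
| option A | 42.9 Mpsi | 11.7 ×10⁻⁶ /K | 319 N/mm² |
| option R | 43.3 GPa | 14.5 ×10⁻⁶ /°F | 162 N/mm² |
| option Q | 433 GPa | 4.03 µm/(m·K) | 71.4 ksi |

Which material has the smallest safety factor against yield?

option A

Converting E to GPa, α to ×10⁻⁶/K, σ_y to MPa, then σ and n for each:
  option C: E = 107.6, α = 1.61, σ_y = 582.0 → σ = 32.1 MPa, n = 18.1
  option D: E = 20.52, α = 20.7, σ_y = 297.0 → σ = 78.6 MPa, n = 3.78
  option A: E = 295.8, α = 11.7, σ_y = 319.0 → σ = 640 MPa, n = 0.498
  option R: E = 43.30, α = 26.1, σ_y = 162.0 → σ = 209 MPa, n = 0.775
  option Q: E = 433.0, α = 4.03, σ_y = 492.3 → σ = 323 MPa, n = 1.52
The minimum is option A at n = 0.498.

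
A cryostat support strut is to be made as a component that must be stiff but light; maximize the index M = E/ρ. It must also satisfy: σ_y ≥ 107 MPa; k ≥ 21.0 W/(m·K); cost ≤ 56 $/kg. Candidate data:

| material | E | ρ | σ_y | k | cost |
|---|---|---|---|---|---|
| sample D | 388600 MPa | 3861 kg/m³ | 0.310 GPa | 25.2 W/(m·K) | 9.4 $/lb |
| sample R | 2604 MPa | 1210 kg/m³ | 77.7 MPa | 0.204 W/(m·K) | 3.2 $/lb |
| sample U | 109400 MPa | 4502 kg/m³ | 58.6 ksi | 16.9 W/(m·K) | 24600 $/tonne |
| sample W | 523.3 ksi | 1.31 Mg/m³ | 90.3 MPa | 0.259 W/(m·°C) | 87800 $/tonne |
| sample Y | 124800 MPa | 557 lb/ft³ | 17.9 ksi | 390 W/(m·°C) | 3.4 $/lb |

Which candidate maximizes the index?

sample D

Screen on constraints: σ_y ≥ 107 MPa; k ≥ 21.0 W/(m·K); cost ≤ 56 $/kg. Survivors: sample D, sample Y.
Convert each candidate to consistent units, then evaluate M:
  sample D: E = 388.6 GPa, ρ = 3861 kg/m³
  sample Y: E = 124.8 GPa, ρ = 8922 kg/m³
  sample D: M = 101 MN·m/kg
  sample Y: M = 14.0 MN·m/kg
Highest index: sample D.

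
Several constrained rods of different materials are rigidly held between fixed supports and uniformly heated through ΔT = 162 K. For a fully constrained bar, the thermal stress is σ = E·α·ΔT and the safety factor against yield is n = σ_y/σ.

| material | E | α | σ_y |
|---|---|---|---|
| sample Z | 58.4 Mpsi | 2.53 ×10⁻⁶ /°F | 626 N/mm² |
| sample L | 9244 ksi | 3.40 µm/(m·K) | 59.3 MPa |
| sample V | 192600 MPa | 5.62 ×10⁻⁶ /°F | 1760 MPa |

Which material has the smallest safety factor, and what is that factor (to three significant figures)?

sample L, n = 1.69

Per material, after unit conversion:
  sample Z: E = 402.7, α = 4.55, σ_y = 626.0 → σ = 297 MPa, n = 2.11
  sample L: E = 63.74, α = 3.40, σ_y = 59.30 → σ = 35.1 MPa, n = 1.69
  sample V: E = 192.6, α = 10.1, σ_y = 1760 → σ = 316 MPa, n = 5.58
The minimum is sample L at n = 1.69.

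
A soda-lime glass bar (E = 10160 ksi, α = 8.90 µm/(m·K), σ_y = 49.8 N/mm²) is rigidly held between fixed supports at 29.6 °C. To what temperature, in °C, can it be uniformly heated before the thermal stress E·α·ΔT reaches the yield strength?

E = 10160 ksi = 70.05 GPa.
σ_y = 49.8 N/mm² = 49.80 MPa.
E·α·ΔT = 49.80 MPa ⇒ ΔT = 49.80 / (70.05×10³ × 8.90×10⁻⁶) = 79.88 K.
T = 29.6 + 79.88 = 109.5 °C.

109 °C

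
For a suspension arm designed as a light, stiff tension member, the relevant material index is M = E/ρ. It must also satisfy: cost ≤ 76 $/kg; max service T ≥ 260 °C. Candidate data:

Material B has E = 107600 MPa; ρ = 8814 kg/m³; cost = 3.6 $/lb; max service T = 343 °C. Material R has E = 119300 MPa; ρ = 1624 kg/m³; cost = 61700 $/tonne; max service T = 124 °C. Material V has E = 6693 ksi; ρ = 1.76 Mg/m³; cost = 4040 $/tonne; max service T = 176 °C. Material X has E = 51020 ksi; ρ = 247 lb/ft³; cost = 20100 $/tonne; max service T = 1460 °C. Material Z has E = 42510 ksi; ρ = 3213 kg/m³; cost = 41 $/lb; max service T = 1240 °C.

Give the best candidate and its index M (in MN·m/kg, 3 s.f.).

Screen on constraints: cost ≤ 76 $/kg; max service T ≥ 260 °C. Survivors: material B, material X.
Convert each candidate to consistent units, then evaluate M:
  material B: E = 107.6 GPa, ρ = 8814 kg/m³
  material X: E = 351.8 GPa, ρ = 3957 kg/m³
  material X: M = 88.9 MN·m/kg
  material B: M = 12.2 MN·m/kg
The maximum is for material X.

material X, M = 88.9 MN·m/kg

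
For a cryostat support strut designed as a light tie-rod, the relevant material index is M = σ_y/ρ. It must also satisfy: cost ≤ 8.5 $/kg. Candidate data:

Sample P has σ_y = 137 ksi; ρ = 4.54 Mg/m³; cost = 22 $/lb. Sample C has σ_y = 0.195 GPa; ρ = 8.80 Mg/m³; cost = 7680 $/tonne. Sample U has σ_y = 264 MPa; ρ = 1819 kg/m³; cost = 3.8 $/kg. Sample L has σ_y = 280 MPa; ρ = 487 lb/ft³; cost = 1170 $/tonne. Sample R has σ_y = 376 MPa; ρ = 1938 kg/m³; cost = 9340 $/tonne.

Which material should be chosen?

sample U

Screen on constraints: cost ≤ 8.5 $/kg. Survivors: sample C, sample U, sample L.
Normalizing units and computing the index:
  sample C: σ_y = 195.0 MPa, ρ = 8800 kg/m³
  sample U: σ_y = 264.0 MPa, ρ = 1819 kg/m³
  sample L: σ_y = 280.0 MPa, ρ = 7801 kg/m³
  sample U: M = 145 kN·m/kg
  sample L: M = 35.9 kN·m/kg
  sample C: M = 22.2 kN·m/kg
Sample U ranks first.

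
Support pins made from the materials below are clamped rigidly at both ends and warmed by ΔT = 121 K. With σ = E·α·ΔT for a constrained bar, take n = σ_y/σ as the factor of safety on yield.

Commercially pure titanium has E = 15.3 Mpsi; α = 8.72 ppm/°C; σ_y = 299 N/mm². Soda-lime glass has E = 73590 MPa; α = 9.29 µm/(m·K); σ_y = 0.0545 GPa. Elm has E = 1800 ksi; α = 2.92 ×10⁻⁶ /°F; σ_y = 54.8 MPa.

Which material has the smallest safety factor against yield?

soda-lime glass

Per material, after unit conversion:
  commercially pure titanium: E = 105.5, α = 8.72, σ_y = 299.0 → σ = 111 MPa, n = 2.69
  soda-lime glass: E = 73.59, α = 9.29, σ_y = 54.50 → σ = 82.7 MPa, n = 0.659
  elm: E = 12.41, α = 5.26, σ_y = 54.80 → σ = 7.89 MPa, n = 6.94
Smallest n: soda-lime glass with n = 0.659.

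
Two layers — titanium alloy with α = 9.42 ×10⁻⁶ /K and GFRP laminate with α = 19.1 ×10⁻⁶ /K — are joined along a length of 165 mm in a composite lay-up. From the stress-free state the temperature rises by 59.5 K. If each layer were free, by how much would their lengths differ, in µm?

95.0 µm

Δα = |9.42 − 19.1|×10⁻⁶/K = 9.68×10⁻⁶/K.
ΔL_mismatch = Δα·L·ΔT = 9.68×10⁻⁶ × 165.0 mm × 59.5 K = 95.0 µm.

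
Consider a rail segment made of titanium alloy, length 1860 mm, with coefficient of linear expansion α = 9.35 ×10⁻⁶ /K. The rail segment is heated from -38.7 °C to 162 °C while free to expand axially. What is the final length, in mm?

1863.5 mm

ΔT = 162 − (-38.7) = 200.7 K.
ΔL = α·L₀·ΔT = 9.35×10⁻⁶ × 1860 mm × 200.7 K = 3.49 mm.
L = L₀ + ΔL = 1860 + 3.49 = 1863.5 mm.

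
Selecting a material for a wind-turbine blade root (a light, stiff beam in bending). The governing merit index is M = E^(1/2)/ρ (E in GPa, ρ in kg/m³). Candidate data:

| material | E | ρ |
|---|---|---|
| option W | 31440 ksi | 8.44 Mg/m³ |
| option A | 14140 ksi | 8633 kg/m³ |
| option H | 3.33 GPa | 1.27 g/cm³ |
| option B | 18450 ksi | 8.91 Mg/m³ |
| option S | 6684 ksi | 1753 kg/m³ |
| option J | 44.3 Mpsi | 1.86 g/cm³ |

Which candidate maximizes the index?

After converting to SI:
  option W: E = 216.8 GPa, ρ = 8440 kg/m³
  option A: E = 97.49 GPa, ρ = 8633 kg/m³
  option H: E = 3.330 GPa, ρ = 1270 kg/m³
  option B: E = 127.2 GPa, ρ = 8910 kg/m³
  option S: E = 46.08 GPa, ρ = 1753 kg/m³
  option J: E = 305.4 GPa, ρ = 1860 kg/m³
  option J: M = 9.40×10⁻³
  option S: M = 3.87×10⁻³
  option W: M = 1.74×10⁻³
  option H: M = 1.44×10⁻³
  option B: M = 1.27×10⁻³
  option A: M = 1.14×10⁻³
Option J ranks first.

option J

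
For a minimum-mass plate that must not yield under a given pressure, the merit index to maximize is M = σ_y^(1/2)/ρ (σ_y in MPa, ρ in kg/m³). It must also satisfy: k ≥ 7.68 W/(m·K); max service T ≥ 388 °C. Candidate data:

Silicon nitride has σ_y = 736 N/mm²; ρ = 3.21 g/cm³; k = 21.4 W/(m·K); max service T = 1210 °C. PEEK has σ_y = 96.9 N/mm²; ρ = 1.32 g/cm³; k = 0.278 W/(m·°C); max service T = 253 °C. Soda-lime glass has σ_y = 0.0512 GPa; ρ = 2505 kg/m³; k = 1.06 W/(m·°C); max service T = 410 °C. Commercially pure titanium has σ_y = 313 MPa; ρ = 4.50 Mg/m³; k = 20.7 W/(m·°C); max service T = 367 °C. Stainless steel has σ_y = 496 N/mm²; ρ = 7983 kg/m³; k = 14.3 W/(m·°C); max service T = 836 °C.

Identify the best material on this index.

Screen on constraints: k ≥ 7.68 W/(m·K); max service T ≥ 388 °C. Survivors: silicon nitride, stainless steel.
Putting every candidate on a common basis:
  silicon nitride: σ_y = 736.0 MPa, ρ = 3210 kg/m³
  stainless steel: σ_y = 496.0 MPa, ρ = 7983 kg/m³
  silicon nitride: M = 8.45×10⁻³
  stainless steel: M = 2.79×10⁻³
Silicon nitride ranks first.

silicon nitride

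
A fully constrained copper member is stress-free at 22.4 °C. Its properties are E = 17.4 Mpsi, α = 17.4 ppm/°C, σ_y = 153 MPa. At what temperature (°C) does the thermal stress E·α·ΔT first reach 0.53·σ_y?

E = 17.4 Mpsi = 120.0 GPa.
E·α·ΔT = 81.09 MPa ⇒ ΔT = 81.09 / (120.0×10³ × 17.4×10⁻⁶) = 38.85 K.
T = 22.4 + 38.85 = 61.25 °C.

61.2 °C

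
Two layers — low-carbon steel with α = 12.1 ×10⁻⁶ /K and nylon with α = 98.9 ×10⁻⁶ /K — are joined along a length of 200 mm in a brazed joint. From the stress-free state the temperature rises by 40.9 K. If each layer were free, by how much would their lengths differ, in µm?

Δα = |12.1 − 98.9|×10⁻⁶/K = 86.8×10⁻⁶/K.
ΔL_mismatch = Δα·L·ΔT = 86.8×10⁻⁶ × 200.0 mm × 40.9 K = 710 µm.

710 µm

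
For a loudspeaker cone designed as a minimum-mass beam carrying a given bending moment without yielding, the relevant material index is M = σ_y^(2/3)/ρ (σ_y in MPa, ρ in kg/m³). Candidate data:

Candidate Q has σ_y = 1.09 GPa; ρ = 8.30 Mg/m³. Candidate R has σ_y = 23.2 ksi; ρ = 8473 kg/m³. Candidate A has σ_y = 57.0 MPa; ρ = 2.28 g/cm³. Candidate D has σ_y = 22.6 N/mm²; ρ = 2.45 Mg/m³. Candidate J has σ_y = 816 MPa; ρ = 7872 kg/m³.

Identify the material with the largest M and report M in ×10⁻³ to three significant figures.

After converting to SI:
  candidate Q: σ_y = 1090 MPa, ρ = 8300 kg/m³
  candidate R: σ_y = 160.0 MPa, ρ = 8473 kg/m³
  candidate A: σ_y = 57.00 MPa, ρ = 2280 kg/m³
  candidate D: σ_y = 22.60 MPa, ρ = 2450 kg/m³
  candidate J: σ_y = 816.0 MPa, ρ = 7872 kg/m³
  candidate Q: M = 12.8×10⁻³
  candidate J: M = 11.1×10⁻³
  candidate A: M = 6.50×10⁻³
  candidate R: M = 3.48×10⁻³
  candidate D: M = 3.26×10⁻³
Candidate Q ranks first.

candidate Q, M = 12.8×10⁻³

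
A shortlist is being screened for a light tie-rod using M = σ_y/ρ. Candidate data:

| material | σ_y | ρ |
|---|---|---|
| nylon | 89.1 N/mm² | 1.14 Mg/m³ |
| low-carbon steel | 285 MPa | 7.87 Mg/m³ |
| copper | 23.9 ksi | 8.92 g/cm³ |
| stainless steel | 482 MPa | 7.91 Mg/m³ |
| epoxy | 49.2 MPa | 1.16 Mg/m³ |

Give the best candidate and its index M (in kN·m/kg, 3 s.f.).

Putting every candidate on a common basis:
  nylon: σ_y = 89.10 MPa, ρ = 1140 kg/m³
  low-carbon steel: σ_y = 285.0 MPa, ρ = 7870 kg/m³
  copper: σ_y = 164.8 MPa, ρ = 8920 kg/m³
  stainless steel: σ_y = 482.0 MPa, ρ = 7910 kg/m³
  epoxy: σ_y = 49.20 MPa, ρ = 1160 kg/m³
  nylon: M = 78.2 kN·m/kg
  stainless steel: M = 60.9 kN·m/kg
  epoxy: M = 42.4 kN·m/kg
  low-carbon steel: M = 36.2 kN·m/kg
  copper: M = 18.5 kN·m/kg
Nylon has the largest M.

nylon, M = 78.2 kN·m/kg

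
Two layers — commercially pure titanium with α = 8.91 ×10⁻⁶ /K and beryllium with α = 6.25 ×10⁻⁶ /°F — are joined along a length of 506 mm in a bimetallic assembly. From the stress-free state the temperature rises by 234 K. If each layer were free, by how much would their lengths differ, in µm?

277 µm

beryllium: α = 6.25×10⁻⁶/°F × 9/5 = 11.2×10⁻⁶/K.
Δα = |8.91 − 11.2|×10⁻⁶/K = 2.34×10⁻⁶/K.
ΔL_mismatch = Δα·L·ΔT = 2.34×10⁻⁶ × 506.0 mm × 234.0 K = 277 µm.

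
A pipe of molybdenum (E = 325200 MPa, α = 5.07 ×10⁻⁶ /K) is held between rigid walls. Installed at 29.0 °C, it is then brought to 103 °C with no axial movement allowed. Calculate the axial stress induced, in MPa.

E = 325200 MPa = 325.2 GPa.
ΔT = 74.00 K. Constrained thermal stress σ = E·α·ΔT = 325.2×10³ MPa × 5.07×10⁻⁶ × 74.00 = 122 MPa (compressive).

122 MPa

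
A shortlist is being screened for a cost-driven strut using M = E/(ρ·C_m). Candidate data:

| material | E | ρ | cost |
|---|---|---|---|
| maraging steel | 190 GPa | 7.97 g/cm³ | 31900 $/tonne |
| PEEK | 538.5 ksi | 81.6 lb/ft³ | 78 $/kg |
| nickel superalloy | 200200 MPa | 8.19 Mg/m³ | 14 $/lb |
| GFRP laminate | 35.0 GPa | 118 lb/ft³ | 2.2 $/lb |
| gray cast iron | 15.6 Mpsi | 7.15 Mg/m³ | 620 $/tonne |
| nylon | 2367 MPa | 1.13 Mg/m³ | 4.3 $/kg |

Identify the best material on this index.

After converting to SI:
  maraging steel: E = 190.0 GPa, ρ = 7970 kg/m³, cost = 31.90 $/kg
  PEEK: E = 3.713 GPa, ρ = 1307 kg/m³, cost = 78.00 $/kg
  nickel superalloy: E = 200.2 GPa, ρ = 8190 kg/m³, cost = 30.86 $/kg
  GFRP laminate: E = 35.00 GPa, ρ = 1890 kg/m³, cost = 4.850 $/kg
  gray cast iron: E = 107.6 GPa, ρ = 7150 kg/m³, cost = 0.6200 $/kg
  nylon: E = 2.367 GPa, ρ = 1130 kg/m³, cost = 4.300 $/kg
  gray cast iron: M = 24.3 MN·m per $
  GFRP laminate: M = 3.82 MN·m per $
  nickel superalloy: M = 0.792 MN·m per $
  maraging steel: M = 0.747 MN·m per $
  nylon: M = 0.487 MN·m per $
  PEEK: M = 0.0364 MN·m per $
Gray cast iron ranks first.

gray cast iron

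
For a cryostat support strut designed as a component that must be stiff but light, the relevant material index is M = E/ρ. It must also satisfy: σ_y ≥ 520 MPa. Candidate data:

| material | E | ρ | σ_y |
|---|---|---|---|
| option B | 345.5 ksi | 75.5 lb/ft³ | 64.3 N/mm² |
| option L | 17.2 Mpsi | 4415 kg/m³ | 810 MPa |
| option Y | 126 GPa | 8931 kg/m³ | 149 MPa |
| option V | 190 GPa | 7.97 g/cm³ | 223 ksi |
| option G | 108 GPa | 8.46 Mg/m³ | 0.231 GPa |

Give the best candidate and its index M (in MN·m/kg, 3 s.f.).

Screen on constraints: σ_y ≥ 520 MPa. Survivors: option L, option V.
In SI units:
  option L: E = 118.6 GPa, ρ = 4415 kg/m³
  option V: E = 190.0 GPa, ρ = 7970 kg/m³
  option L: M = 26.9 MN·m/kg
  option V: M = 23.8 MN·m/kg
Option L has the largest M.

option L, M = 26.9 MN·m/kg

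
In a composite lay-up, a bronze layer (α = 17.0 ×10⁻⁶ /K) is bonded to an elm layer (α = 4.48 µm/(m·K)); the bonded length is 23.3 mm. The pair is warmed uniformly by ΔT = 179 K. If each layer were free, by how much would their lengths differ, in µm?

52.2 µm

Δα = |17.0 − 4.48|×10⁻⁶/K = 12.5×10⁻⁶/K.
ΔL_mismatch = Δα·L·ΔT = 12.5×10⁻⁶ × 23.3 mm × 179.0 K = 52.2 µm.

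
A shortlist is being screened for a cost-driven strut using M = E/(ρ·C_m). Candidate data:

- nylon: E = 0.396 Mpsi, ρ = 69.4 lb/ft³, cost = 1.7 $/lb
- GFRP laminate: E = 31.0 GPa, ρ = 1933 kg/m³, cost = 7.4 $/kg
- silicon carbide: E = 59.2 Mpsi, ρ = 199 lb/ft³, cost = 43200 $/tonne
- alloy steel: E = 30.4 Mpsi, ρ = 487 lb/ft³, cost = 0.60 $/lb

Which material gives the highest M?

Convert each candidate to consistent units, then evaluate M:
  nylon: E = 2.730 GPa, ρ = 1112 kg/m³, cost = 3.748 $/kg
  GFRP laminate: E = 31.00 GPa, ρ = 1933 kg/m³, cost = 7.400 $/kg
  silicon carbide: E = 408.2 GPa, ρ = 3188 kg/m³, cost = 43.20 $/kg
  alloy steel: E = 209.6 GPa, ρ = 7801 kg/m³, cost = 1.323 $/kg
  alloy steel: M = 20.3 MN·m per $
  silicon carbide: M = 2.96 MN·m per $
  GFRP laminate: M = 2.17 MN·m per $
  nylon: M = 0.655 MN·m per $
Highest index: alloy steel.

alloy steel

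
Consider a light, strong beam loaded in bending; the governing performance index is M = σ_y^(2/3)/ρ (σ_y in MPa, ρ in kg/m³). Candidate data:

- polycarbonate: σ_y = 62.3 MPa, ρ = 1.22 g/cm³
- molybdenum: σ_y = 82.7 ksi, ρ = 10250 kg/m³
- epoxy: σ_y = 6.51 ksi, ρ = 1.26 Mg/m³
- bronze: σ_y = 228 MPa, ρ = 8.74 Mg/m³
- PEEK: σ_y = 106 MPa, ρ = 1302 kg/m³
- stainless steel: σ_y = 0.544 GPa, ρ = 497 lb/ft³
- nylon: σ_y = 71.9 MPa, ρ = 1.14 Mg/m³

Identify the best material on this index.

PEEK

Normalizing units and computing the index:
  polycarbonate: σ_y = 62.30 MPa, ρ = 1220 kg/m³
  molybdenum: σ_y = 570.2 MPa, ρ = 10250 kg/m³
  epoxy: σ_y = 44.88 MPa, ρ = 1260 kg/m³
  bronze: σ_y = 228.0 MPa, ρ = 8740 kg/m³
  PEEK: σ_y = 106.0 MPa, ρ = 1302 kg/m³
  stainless steel: σ_y = 544.0 MPa, ρ = 7961 kg/m³
  nylon: σ_y = 71.90 MPa, ρ = 1140 kg/m³
  PEEK: M = 17.2×10⁻³
  nylon: M = 15.2×10⁻³
  polycarbonate: M = 12.9×10⁻³
  epoxy: M = 10.0×10⁻³
  stainless steel: M = 8.37×10⁻³
  molybdenum: M = 6.71×10⁻³
  bronze: M = 4.27×10⁻³
Highest index: PEEK.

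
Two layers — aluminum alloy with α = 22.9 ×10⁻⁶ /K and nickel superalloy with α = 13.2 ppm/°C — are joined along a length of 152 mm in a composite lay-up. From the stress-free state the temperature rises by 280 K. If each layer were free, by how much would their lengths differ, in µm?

Δα = |22.9 − 13.2|×10⁻⁶/K = 9.70×10⁻⁶/K.
ΔL_mismatch = Δα·L·ΔT = 9.70×10⁻⁶ × 152.0 mm × 280.0 K = 413 µm.

413 µm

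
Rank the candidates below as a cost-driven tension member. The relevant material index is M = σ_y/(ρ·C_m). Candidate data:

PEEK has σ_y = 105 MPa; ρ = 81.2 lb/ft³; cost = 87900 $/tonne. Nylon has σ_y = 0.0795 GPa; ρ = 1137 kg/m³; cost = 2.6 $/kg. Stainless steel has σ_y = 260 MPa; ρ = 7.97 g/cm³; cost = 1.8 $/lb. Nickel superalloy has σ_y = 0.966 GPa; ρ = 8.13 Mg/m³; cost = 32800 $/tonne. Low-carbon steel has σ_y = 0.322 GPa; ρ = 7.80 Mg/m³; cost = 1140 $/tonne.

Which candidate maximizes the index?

low-carbon steel

Convert each candidate to consistent units, then evaluate M:
  PEEK: σ_y = 105.0 MPa, ρ = 1301 kg/m³, cost = 87.90 $/kg
  nylon: σ_y = 79.50 MPa, ρ = 1137 kg/m³, cost = 2.600 $/kg
  stainless steel: σ_y = 260.0 MPa, ρ = 7970 kg/m³, cost = 3.968 $/kg
  nickel superalloy: σ_y = 966.0 MPa, ρ = 8130 kg/m³, cost = 32.80 $/kg
  low-carbon steel: σ_y = 322.0 MPa, ρ = 7800 kg/m³, cost = 1.140 $/kg
  low-carbon steel: M = 36.2 kN·m per $
  nylon: M = 26.9 kN·m per $
  stainless steel: M = 8.22 kN·m per $
  nickel superalloy: M = 3.62 kN·m per $
  PEEK: M = 0.918 kN·m per $
Low-carbon steel ranks first.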